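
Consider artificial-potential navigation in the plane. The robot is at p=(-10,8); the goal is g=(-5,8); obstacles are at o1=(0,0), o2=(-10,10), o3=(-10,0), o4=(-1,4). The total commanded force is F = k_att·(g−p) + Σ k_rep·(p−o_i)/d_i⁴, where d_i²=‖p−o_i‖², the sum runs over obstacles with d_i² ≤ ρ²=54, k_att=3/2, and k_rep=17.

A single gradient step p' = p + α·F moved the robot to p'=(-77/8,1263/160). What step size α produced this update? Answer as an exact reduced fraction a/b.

F_att = 3/2·(g−p) = 3/2·(5,0) = (7.5000,0.0000)
o1: d²=164 > ρ²=54 → inactive
o2: d²=4 ≤ ρ²=54; F_rep = 17·(0,-2)/4² = (0.0000,-2.1250)
o3: d²=64 > ρ²=54 → inactive
o4: d²=97 > ρ²=54 → inactive
F = F_att + ΣF_rep = (7.5000,-2.1250)
Δp = p'−p = (0.3750,-0.1062); α = Δx/Fx = (3/8) / (15/2) = 1/20
check: Δy/Fy = (-17/160) / (-17/8) = 1/20 ✓

α = 1/20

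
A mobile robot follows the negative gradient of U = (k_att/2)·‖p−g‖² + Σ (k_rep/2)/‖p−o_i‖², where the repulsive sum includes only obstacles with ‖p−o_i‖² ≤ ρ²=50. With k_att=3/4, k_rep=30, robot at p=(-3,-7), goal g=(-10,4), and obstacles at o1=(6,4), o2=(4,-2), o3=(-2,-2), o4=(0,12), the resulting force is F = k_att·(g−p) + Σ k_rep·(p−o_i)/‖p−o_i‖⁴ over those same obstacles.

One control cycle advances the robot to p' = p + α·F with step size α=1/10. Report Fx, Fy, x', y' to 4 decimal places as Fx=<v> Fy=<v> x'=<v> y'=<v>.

F_att = 3/4·(g−p) = 3/4·(-7,11) = (-5.2500,8.2500)
o1: d²=202 > ρ²=50 → inactive
o2: d²=74 > ρ²=50 → inactive
o3: d²=26 ≤ ρ²=50; F_rep = 30·(-1,-5)/26² = (-0.0444,-0.2219)
o4: d²=370 > ρ²=50 → inactive
F = F_att + ΣF_rep = (-5.2944,8.0281)
p' = p + 1/10·F = (-3.5294,-6.1972)

Fx=-5.2944 Fy=8.0281 x'=-3.5294 y'=-6.1972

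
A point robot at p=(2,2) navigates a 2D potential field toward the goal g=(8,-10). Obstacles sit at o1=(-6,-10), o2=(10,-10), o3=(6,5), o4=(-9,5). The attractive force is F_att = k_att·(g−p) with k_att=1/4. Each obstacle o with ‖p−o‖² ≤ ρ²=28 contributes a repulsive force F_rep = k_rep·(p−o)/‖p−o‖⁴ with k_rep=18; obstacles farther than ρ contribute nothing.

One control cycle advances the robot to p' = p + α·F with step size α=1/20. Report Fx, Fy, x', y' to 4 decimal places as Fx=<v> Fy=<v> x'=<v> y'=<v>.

F_att = 1/4·(g−p) = 1/4·(6,-12) = (1.5000,-3.0000)
o1: d²=208 > ρ²=28 → inactive
o2: d²=208 > ρ²=28 → inactive
o3: d²=25 ≤ ρ²=28; F_rep = 18·(-4,-3)/25² = (-0.1152,-0.0864)
o4: d²=130 > ρ²=28 → inactive
F = F_att + ΣF_rep = (1.3848,-3.0864)
p' = p + 1/20·F = (2.0692,1.8457)

Fx=1.3848 Fy=-3.0864 x'=2.0692 y'=1.8457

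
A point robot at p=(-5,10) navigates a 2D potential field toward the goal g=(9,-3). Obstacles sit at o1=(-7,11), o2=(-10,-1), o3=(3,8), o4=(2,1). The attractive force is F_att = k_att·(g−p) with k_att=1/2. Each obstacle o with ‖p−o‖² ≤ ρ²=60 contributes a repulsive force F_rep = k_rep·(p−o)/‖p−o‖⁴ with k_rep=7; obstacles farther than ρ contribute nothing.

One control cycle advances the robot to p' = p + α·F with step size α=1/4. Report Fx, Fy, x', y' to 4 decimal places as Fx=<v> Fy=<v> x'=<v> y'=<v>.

Fx=7.5600 Fy=-6.7800 x'=-3.1100 y'=8.3050

F_att = 1/2·(g−p) = 1/2·(14,-13) = (7.0000,-6.5000)
o1: d²=5 ≤ ρ²=60; F_rep = 7·(2,-1)/5² = (0.5600,-0.2800)
o2: d²=146 > ρ²=60 → inactive
o3: d²=68 > ρ²=60 → inactive
o4: d²=130 > ρ²=60 → inactive
F = F_att + ΣF_rep = (7.5600,-6.7800)
p' = p + 1/4·F = (-3.1100,8.3050)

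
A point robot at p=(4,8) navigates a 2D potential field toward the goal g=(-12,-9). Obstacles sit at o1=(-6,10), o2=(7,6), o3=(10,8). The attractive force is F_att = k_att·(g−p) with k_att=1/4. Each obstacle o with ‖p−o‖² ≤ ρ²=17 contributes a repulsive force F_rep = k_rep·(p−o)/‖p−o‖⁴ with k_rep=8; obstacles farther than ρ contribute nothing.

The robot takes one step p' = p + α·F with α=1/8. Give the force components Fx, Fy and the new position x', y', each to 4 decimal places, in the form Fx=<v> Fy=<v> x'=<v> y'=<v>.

Fx=-4.1420 Fy=-4.1553 x'=3.4822 y'=7.4806

F_att = 1/4·(g−p) = 1/4·(-16,-17) = (-4.0000,-4.2500)
o1: d²=104 > ρ²=17 → inactive
o2: d²=13 ≤ ρ²=17; F_rep = 8·(-3,2)/13² = (-0.1420,0.0947)
o3: d²=36 > ρ²=17 → inactive
F = F_att + ΣF_rep = (-4.1420,-4.1553)
p' = p + 1/8·F = (3.4822,7.4806)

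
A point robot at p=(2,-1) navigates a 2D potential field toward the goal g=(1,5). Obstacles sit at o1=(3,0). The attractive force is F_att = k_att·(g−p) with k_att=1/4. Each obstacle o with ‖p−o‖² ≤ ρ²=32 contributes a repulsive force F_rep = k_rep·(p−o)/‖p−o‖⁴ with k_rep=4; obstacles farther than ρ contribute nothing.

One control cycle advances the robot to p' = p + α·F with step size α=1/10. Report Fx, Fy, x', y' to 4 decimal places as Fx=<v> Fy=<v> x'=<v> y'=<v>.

Fx=-1.2500 Fy=0.5000 x'=1.8750 y'=-0.9500

F_att = 1/4·(g−p) = 1/4·(-1,6) = (-0.2500,1.5000)
o1: d²=2 ≤ ρ²=32; F_rep = 4·(-1,-1)/2² = (-1.0000,-1.0000)
F = F_att + ΣF_rep = (-1.2500,0.5000)
p' = p + 1/10·F = (1.8750,-0.9500)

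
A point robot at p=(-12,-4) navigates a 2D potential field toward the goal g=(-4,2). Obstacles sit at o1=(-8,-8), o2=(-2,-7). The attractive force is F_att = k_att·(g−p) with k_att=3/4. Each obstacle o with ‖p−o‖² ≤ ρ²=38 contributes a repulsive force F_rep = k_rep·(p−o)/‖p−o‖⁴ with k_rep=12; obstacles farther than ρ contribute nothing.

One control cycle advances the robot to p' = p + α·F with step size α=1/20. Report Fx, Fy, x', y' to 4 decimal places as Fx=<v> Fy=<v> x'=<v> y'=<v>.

Fx=5.9531 Fy=4.5469 x'=-11.7023 y'=-3.7727

F_att = 3/4·(g−p) = 3/4·(8,6) = (6.0000,4.5000)
o1: d²=32 ≤ ρ²=38; F_rep = 12·(-4,4)/32² = (-0.0469,0.0469)
o2: d²=109 > ρ²=38 → inactive
F = F_att + ΣF_rep = (5.9531,4.5469)
p' = p + 1/20·F = (-11.7023,-3.7727)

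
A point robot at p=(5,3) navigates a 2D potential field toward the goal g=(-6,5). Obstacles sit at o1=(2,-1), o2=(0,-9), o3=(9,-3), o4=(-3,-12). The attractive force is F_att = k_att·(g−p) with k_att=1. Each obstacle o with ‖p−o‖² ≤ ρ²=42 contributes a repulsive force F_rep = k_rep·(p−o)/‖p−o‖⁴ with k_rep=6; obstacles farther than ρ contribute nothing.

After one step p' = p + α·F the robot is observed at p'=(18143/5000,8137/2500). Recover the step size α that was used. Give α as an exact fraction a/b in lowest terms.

α = 1/8

F_att = 1·(g−p) = 1·(-11,2) = (-11.0000,2.0000)
o1: d²=25 ≤ ρ²=42; F_rep = 6·(3,4)/25² = (0.0288,0.0384)
o2: d²=169 > ρ²=42 → inactive
o3: d²=52 > ρ²=42 → inactive
o4: d²=289 > ρ²=42 → inactive
F = F_att + ΣF_rep = (-10.9712,2.0384)
Δp = p'−p = (-1.3714,0.2548); α = Δx/Fx = (-6857/5000) / (-6857/625) = 1/8
check: Δy/Fy = (637/2500) / (1274/625) = 1/8 ✓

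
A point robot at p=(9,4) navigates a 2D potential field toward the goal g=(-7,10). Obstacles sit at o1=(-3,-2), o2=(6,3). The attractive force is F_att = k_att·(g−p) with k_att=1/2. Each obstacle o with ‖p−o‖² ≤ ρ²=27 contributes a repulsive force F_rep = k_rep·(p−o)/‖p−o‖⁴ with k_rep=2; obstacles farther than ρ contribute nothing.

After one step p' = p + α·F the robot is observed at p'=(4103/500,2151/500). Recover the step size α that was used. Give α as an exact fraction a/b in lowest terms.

α = 1/10

F_att = 1/2·(g−p) = 1/2·(-16,6) = (-8.0000,3.0000)
o1: d²=180 > ρ²=27 → inactive
o2: d²=10 ≤ ρ²=27; F_rep = 2·(3,1)/10² = (0.0600,0.0200)
F = F_att + ΣF_rep = (-7.9400,3.0200)
Δp = p'−p = (-0.7940,0.3020); α = Δx/Fx = (-397/500) / (-397/50) = 1/10
check: Δy/Fy = (151/500) / (151/50) = 1/10 ✓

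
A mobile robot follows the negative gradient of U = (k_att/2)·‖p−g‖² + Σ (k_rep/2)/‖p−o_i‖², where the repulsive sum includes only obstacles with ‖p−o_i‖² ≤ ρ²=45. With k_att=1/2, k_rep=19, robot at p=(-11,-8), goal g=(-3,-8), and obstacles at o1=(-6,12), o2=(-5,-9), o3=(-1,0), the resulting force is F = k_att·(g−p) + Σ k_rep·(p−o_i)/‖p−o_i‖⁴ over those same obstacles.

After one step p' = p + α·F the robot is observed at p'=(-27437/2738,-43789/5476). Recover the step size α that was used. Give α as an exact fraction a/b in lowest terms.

α = 1/4

F_att = 1/2·(g−p) = 1/2·(8,0) = (4.0000,0.0000)
o1: d²=425 > ρ²=45 → inactive
o2: d²=37 ≤ ρ²=45; F_rep = 19·(-6,1)/37² = (-0.0833,0.0139)
o3: d²=164 > ρ²=45 → inactive
F = F_att + ΣF_rep = (3.9167,0.0139)
Δp = p'−p = (0.9792,0.0035); α = Δx/Fx = (2681/2738) / (5362/1369) = 1/4
check: Δy/Fy = (19/5476) / (19/1369) = 1/4 ✓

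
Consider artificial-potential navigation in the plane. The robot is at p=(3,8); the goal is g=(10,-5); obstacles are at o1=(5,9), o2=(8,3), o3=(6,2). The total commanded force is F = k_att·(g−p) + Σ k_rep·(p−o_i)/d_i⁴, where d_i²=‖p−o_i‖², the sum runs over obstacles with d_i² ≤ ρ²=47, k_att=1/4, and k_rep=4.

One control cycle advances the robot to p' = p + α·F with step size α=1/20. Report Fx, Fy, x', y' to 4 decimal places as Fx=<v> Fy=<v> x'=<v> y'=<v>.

Fx=1.4241 Fy=-3.3981 x'=3.0712 y'=7.8301

F_att = 1/4·(g−p) = 1/4·(7,-13) = (1.7500,-3.2500)
o1: d²=5 ≤ ρ²=47; F_rep = 4·(-2,-1)/5² = (-0.3200,-0.1600)
o2: d²=50 > ρ²=47 → inactive
o3: d²=45 ≤ ρ²=47; F_rep = 4·(-3,6)/45² = (-0.0059,0.0119)
F = F_att + ΣF_rep = (1.4241,-3.3981)
p' = p + 1/20·F = (3.0712,7.8301)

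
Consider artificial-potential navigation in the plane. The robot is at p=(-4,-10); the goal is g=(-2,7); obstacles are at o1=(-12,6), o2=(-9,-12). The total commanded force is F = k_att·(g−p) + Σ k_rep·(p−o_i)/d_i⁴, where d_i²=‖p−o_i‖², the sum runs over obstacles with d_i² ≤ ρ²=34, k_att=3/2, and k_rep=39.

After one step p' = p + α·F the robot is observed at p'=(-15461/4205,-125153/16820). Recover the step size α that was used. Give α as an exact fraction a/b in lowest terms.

F_att = 3/2·(g−p) = 3/2·(2,17) = (3.0000,25.5000)
o1: d²=320 > ρ²=34 → inactive
o2: d²=29 ≤ ρ²=34; F_rep = 39·(5,2)/29² = (0.2319,0.0927)
F = F_att + ΣF_rep = (3.2319,25.5927)
Δp = p'−p = (0.3232,2.5593); α = Δx/Fx = (1359/4205) / (2718/841) = 1/10
check: Δy/Fy = (43047/16820) / (43047/1682) = 1/10 ✓

α = 1/10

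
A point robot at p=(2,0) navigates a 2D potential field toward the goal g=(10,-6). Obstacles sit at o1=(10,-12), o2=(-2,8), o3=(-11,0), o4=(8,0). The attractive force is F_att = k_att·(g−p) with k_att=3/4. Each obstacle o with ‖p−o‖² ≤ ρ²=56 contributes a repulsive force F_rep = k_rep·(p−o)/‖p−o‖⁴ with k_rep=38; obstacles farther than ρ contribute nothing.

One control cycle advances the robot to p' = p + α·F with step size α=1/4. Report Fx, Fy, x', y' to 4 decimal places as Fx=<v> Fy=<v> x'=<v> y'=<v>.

Fx=5.8241 Fy=-4.5000 x'=3.4560 y'=-1.1250

F_att = 3/4·(g−p) = 3/4·(8,-6) = (6.0000,-4.5000)
o1: d²=208 > ρ²=56 → inactive
o2: d²=80 > ρ²=56 → inactive
o3: d²=169 > ρ²=56 → inactive
o4: d²=36 ≤ ρ²=56; F_rep = 38·(-6,0)/36² = (-0.1759,0.0000)
F = F_att + ΣF_rep = (5.8241,-4.5000)
p' = p + 1/4·F = (3.4560,-1.1250)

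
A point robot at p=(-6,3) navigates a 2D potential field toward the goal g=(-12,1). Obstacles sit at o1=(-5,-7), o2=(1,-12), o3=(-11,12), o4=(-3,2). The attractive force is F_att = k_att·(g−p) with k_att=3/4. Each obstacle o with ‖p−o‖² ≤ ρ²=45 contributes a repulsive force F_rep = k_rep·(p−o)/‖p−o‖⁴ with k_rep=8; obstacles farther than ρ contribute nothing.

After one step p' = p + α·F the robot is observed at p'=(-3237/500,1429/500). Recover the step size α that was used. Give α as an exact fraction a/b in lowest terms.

F_att = 3/4·(g−p) = 3/4·(-6,-2) = (-4.5000,-1.5000)
o1: d²=101 > ρ²=45 → inactive
o2: d²=274 > ρ²=45 → inactive
o3: d²=106 > ρ²=45 → inactive
o4: d²=10 ≤ ρ²=45; F_rep = 8·(-3,1)/10² = (-0.2400,0.0800)
F = F_att + ΣF_rep = (-4.7400,-1.4200)
Δp = p'−p = (-0.4740,-0.1420); α = Δx/Fx = (-237/500) / (-237/50) = 1/10
check: Δy/Fy = (-71/500) / (-71/50) = 1/10 ✓

α = 1/10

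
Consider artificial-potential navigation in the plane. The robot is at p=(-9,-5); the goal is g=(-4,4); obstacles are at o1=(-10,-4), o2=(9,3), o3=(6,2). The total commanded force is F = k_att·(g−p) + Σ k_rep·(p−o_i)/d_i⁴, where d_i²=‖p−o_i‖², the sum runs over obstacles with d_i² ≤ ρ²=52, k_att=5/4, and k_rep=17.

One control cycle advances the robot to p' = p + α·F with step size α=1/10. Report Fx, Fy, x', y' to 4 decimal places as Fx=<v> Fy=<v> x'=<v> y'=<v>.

F_att = 5/4·(g−p) = 5/4·(5,9) = (6.2500,11.2500)
o1: d²=2 ≤ ρ²=52; F_rep = 17·(1,-1)/2² = (4.2500,-4.2500)
o2: d²=388 > ρ²=52 → inactive
o3: d²=274 > ρ²=52 → inactive
F = F_att + ΣF_rep = (10.5000,7.0000)
p' = p + 1/10·F = (-7.9500,-4.3000)

Fx=10.5000 Fy=7.0000 x'=-7.9500 y'=-4.3000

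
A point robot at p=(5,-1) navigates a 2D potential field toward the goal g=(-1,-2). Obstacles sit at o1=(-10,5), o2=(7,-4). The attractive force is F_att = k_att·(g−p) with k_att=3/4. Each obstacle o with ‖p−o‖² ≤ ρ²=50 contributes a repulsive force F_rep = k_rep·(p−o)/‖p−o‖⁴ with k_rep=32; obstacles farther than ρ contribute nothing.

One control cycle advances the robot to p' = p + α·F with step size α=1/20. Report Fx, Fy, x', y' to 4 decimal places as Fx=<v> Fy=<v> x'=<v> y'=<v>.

F_att = 3/4·(g−p) = 3/4·(-6,-1) = (-4.5000,-0.7500)
o1: d²=261 > ρ²=50 → inactive
o2: d²=13 ≤ ρ²=50; F_rep = 32·(-2,3)/13² = (-0.3787,0.5680)
F = F_att + ΣF_rep = (-4.8787,-0.1820)
p' = p + 1/20·F = (4.7561,-1.0091)

Fx=-4.8787 Fy=-0.1820 x'=4.7561 y'=-1.0091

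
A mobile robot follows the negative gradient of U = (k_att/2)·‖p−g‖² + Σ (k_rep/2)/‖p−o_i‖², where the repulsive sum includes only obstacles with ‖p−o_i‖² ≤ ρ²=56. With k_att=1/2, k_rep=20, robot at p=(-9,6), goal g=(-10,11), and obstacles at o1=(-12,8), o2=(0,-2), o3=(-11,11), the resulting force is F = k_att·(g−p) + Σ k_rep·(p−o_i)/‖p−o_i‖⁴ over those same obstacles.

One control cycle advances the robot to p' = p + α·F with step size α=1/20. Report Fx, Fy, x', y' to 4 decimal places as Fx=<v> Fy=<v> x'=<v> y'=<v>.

F_att = 1/2·(g−p) = 1/2·(-1,5) = (-0.5000,2.5000)
o1: d²=13 ≤ ρ²=56; F_rep = 20·(3,-2)/13² = (0.3550,-0.2367)
o2: d²=145 > ρ²=56 → inactive
o3: d²=29 ≤ ρ²=56; F_rep = 20·(2,-5)/29² = (0.0476,-0.1189)
F = F_att + ΣF_rep = (-0.0974,2.1444)
p' = p + 1/20·F = (-9.0049,6.1072)

Fx=-0.0974 Fy=2.1444 x'=-9.0049 y'=6.1072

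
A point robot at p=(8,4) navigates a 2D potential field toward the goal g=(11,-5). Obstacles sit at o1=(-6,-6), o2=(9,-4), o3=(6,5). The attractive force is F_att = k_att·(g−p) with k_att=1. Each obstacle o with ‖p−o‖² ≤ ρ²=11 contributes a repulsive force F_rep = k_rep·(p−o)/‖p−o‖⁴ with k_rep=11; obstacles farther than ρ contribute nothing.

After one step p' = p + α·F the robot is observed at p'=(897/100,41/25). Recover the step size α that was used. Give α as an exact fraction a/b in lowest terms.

α = 1/4

F_att = 1·(g−p) = 1·(3,-9) = (3.0000,-9.0000)
o1: d²=296 > ρ²=11 → inactive
o2: d²=65 > ρ²=11 → inactive
o3: d²=5 ≤ ρ²=11; F_rep = 11·(2,-1)/5² = (0.8800,-0.4400)
F = F_att + ΣF_rep = (3.8800,-9.4400)
Δp = p'−p = (0.9700,-2.3600); α = Δx/Fx = (97/100) / (97/25) = 1/4
check: Δy/Fy = (-59/25) / (-236/25) = 1/4 ✓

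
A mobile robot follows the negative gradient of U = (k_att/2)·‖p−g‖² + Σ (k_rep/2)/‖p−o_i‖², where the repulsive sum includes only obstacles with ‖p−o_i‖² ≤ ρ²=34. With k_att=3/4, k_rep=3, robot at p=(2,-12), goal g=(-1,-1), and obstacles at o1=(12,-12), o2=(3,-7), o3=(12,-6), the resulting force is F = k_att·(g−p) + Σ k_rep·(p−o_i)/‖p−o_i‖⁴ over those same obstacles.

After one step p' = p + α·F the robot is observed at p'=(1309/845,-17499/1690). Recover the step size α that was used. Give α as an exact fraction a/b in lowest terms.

F_att = 3/4·(g−p) = 3/4·(-3,11) = (-2.2500,8.2500)
o1: d²=100 > ρ²=34 → inactive
o2: d²=26 ≤ ρ²=34; F_rep = 3·(-1,-5)/26² = (-0.0044,-0.0222)
o3: d²=136 > ρ²=34 → inactive
F = F_att + ΣF_rep = (-2.2544,8.2278)
Δp = p'−p = (-0.4509,1.6456); α = Δx/Fx = (-381/845) / (-381/169) = 1/5
check: Δy/Fy = (2781/1690) / (2781/338) = 1/5 ✓

α = 1/5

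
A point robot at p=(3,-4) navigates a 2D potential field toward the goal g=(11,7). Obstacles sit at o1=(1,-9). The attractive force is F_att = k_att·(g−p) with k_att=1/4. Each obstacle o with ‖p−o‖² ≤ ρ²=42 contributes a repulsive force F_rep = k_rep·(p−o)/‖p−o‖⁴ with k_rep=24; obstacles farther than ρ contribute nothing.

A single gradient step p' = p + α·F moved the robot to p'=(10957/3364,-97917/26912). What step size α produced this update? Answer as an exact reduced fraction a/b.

α = 1/8

F_att = 1/4·(g−p) = 1/4·(8,11) = (2.0000,2.7500)
o1: d²=29 ≤ ρ²=42; F_rep = 24·(2,5)/29² = (0.0571,0.1427)
F = F_att + ΣF_rep = (2.0571,2.8927)
Δp = p'−p = (0.2571,0.3616); α = Δx/Fx = (865/3364) / (1730/841) = 1/8
check: Δy/Fy = (9731/26912) / (9731/3364) = 1/8 ✓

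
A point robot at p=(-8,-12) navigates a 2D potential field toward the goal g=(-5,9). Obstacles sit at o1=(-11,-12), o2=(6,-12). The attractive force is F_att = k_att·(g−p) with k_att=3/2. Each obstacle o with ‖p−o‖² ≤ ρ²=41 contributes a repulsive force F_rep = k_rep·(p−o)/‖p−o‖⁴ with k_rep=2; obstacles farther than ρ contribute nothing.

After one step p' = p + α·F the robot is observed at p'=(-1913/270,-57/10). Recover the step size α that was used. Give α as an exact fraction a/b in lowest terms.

F_att = 3/2·(g−p) = 3/2·(3,21) = (4.5000,31.5000)
o1: d²=9 ≤ ρ²=41; F_rep = 2·(3,0)/9² = (0.0741,0.0000)
o2: d²=196 > ρ²=41 → inactive
F = F_att + ΣF_rep = (4.5741,31.5000)
Δp = p'−p = (0.9148,6.3000); α = Δx/Fx = (247/270) / (247/54) = 1/5
check: Δy/Fy = (63/10) / (63/2) = 1/5 ✓

α = 1/5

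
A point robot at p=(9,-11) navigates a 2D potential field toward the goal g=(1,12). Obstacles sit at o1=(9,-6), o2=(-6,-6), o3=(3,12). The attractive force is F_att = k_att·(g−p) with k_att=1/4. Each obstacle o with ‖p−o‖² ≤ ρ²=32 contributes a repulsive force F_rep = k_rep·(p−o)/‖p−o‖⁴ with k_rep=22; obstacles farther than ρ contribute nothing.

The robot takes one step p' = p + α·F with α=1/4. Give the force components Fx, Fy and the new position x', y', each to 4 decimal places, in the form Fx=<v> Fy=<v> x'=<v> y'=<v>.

Fx=-2.0000 Fy=5.5740 x'=8.5000 y'=-9.6065

F_att = 1/4·(g−p) = 1/4·(-8,23) = (-2.0000,5.7500)
o1: d²=25 ≤ ρ²=32; F_rep = 22·(0,-5)/25² = (0.0000,-0.1760)
o2: d²=250 > ρ²=32 → inactive
o3: d²=565 > ρ²=32 → inactive
F = F_att + ΣF_rep = (-2.0000,5.5740)
p' = p + 1/4·F = (8.5000,-9.6065)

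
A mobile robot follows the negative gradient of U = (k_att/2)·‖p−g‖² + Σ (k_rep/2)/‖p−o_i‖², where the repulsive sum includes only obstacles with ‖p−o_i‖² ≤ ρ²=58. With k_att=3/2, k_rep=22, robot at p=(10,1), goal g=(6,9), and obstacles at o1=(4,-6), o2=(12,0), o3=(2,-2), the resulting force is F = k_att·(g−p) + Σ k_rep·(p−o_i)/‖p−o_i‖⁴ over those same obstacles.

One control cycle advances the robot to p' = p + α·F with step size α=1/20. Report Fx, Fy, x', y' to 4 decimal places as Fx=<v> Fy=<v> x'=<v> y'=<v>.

F_att = 3/2·(g−p) = 3/2·(-4,8) = (-6.0000,12.0000)
o1: d²=85 > ρ²=58 → inactive
o2: d²=5 ≤ ρ²=58; F_rep = 22·(-2,1)/5² = (-1.7600,0.8800)
o3: d²=73 > ρ²=58 → inactive
F = F_att + ΣF_rep = (-7.7600,12.8800)
p' = p + 1/20·F = (9.6120,1.6440)

Fx=-7.7600 Fy=12.8800 x'=9.6120 y'=1.6440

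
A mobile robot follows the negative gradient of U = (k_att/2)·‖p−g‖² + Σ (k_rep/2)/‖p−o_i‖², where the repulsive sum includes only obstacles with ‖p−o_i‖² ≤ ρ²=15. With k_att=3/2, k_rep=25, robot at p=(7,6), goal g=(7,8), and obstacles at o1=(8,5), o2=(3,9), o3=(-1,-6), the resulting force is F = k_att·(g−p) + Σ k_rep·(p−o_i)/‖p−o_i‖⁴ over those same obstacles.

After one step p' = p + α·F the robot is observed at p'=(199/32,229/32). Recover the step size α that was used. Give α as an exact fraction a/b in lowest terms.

F_att = 3/2·(g−p) = 3/2·(0,2) = (0.0000,3.0000)
o1: d²=2 ≤ ρ²=15; F_rep = 25·(-1,1)/2² = (-6.2500,6.2500)
o2: d²=25 > ρ²=15 → inactive
o3: d²=208 > ρ²=15 → inactive
F = F_att + ΣF_rep = (-6.2500,9.2500)
Δp = p'−p = (-0.7812,1.1562); α = Δx/Fx = (-25/32) / (-25/4) = 1/8
check: Δy/Fy = (37/32) / (37/4) = 1/8 ✓

α = 1/8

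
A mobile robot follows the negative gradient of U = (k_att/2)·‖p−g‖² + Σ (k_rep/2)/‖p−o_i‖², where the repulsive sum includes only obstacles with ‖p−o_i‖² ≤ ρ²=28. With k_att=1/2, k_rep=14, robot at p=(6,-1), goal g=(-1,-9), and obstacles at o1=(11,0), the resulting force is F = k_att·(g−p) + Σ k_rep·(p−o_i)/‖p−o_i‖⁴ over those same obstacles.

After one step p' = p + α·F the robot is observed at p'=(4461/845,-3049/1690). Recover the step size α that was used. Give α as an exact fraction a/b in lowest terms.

F_att = 1/2·(g−p) = 1/2·(-7,-8) = (-3.5000,-4.0000)
o1: d²=26 ≤ ρ²=28; F_rep = 14·(-5,-1)/26² = (-0.1036,-0.0207)
F = F_att + ΣF_rep = (-3.6036,-4.0207)
Δp = p'−p = (-0.7207,-0.8041); α = Δx/Fx = (-609/845) / (-609/169) = 1/5
check: Δy/Fy = (-1359/1690) / (-1359/338) = 1/5 ✓

α = 1/5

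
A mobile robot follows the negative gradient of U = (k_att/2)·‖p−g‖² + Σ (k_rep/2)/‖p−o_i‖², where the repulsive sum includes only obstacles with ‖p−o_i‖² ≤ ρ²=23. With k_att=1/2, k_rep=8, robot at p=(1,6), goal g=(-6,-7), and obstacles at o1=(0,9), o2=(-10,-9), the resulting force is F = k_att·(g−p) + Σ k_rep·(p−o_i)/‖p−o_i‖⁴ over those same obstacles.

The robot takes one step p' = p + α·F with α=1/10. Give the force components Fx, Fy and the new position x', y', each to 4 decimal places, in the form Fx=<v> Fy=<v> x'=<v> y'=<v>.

F_att = 1/2·(g−p) = 1/2·(-7,-13) = (-3.5000,-6.5000)
o1: d²=10 ≤ ρ²=23; F_rep = 8·(1,-3)/10² = (0.0800,-0.2400)
o2: d²=346 > ρ²=23 → inactive
F = F_att + ΣF_rep = (-3.4200,-6.7400)
p' = p + 1/10·F = (0.6580,5.3260)

Fx=-3.4200 Fy=-6.7400 x'=0.6580 y'=5.3260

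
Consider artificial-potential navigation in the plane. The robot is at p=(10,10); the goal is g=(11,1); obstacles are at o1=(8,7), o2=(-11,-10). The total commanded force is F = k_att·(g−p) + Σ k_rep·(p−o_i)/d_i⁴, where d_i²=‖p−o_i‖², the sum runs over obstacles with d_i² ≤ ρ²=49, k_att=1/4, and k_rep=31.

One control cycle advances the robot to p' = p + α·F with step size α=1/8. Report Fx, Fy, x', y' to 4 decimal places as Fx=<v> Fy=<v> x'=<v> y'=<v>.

F_att = 1/4·(g−p) = 1/4·(1,-9) = (0.2500,-2.2500)
o1: d²=13 ≤ ρ²=49; F_rep = 31·(2,3)/13² = (0.3669,0.5503)
o2: d²=841 > ρ²=49 → inactive
F = F_att + ΣF_rep = (0.6169,-1.6997)
p' = p + 1/8·F = (10.0771,9.7875)

Fx=0.6169 Fy=-1.6997 x'=10.0771 y'=9.7875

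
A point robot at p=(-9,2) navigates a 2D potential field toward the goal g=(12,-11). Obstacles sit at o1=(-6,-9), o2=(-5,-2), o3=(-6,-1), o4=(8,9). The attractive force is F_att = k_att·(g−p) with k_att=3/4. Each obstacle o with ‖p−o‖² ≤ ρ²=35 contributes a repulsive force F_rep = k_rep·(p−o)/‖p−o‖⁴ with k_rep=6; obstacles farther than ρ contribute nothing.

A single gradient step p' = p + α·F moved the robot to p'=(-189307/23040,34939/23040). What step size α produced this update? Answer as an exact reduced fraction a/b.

α = 1/20

F_att = 3/4·(g−p) = 3/4·(21,-13) = (15.7500,-9.7500)
o1: d²=130 > ρ²=35 → inactive
o2: d²=32 ≤ ρ²=35; F_rep = 6·(-4,4)/32² = (-0.0234,0.0234)
o3: d²=18 ≤ ρ²=35; F_rep = 6·(-3,3)/18² = (-0.0556,0.0556)
o4: d²=338 > ρ²=35 → inactive
F = F_att + ΣF_rep = (15.6710,-9.6710)
Δp = p'−p = (0.7836,-0.4836); α = Δx/Fx = (18053/23040) / (18053/1152) = 1/20
check: Δy/Fy = (-11141/23040) / (-11141/1152) = 1/20 ✓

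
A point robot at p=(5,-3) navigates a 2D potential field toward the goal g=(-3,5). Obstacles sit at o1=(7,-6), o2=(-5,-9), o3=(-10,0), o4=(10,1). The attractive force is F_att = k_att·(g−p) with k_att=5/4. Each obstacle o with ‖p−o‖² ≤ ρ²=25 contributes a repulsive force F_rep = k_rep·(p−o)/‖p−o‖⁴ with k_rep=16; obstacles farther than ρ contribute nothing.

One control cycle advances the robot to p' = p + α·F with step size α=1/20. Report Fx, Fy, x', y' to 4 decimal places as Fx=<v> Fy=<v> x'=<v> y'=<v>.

Fx=-10.1893 Fy=10.2840 x'=4.4905 y'=-2.4858

F_att = 5/4·(g−p) = 5/4·(-8,8) = (-10.0000,10.0000)
o1: d²=13 ≤ ρ²=25; F_rep = 16·(-2,3)/13² = (-0.1893,0.2840)
o2: d²=136 > ρ²=25 → inactive
o3: d²=234 > ρ²=25 → inactive
o4: d²=41 > ρ²=25 → inactive
F = F_att + ΣF_rep = (-10.1893,10.2840)
p' = p + 1/20·F = (4.4905,-2.4858)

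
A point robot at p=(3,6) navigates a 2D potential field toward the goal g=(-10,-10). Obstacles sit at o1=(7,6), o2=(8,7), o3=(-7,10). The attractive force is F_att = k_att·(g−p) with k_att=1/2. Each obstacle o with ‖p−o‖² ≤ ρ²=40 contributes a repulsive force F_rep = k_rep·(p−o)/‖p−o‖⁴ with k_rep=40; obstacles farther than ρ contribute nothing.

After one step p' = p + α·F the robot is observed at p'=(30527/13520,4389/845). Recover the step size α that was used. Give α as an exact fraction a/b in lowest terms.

F_att = 1/2·(g−p) = 1/2·(-13,-16) = (-6.5000,-8.0000)
o1: d²=16 ≤ ρ²=40; F_rep = 40·(-4,0)/16² = (-0.6250,0.0000)
o2: d²=26 ≤ ρ²=40; F_rep = 40·(-5,-1)/26² = (-0.2959,-0.0592)
o3: d²=116 > ρ²=40 → inactive
F = F_att + ΣF_rep = (-7.4209,-8.0592)
Δp = p'−p = (-0.7421,-0.8059); α = Δx/Fx = (-10033/13520) / (-10033/1352) = 1/10
check: Δy/Fy = (-681/845) / (-1362/169) = 1/10 ✓

α = 1/10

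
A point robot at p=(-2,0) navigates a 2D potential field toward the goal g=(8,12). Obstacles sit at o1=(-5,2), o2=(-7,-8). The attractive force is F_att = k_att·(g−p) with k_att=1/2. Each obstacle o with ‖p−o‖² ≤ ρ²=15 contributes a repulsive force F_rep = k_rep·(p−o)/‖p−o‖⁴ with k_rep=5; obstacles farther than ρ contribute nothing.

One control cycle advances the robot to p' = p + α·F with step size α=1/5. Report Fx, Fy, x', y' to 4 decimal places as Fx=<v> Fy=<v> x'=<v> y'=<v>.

Fx=5.0888 Fy=5.9408 x'=-0.9822 y'=1.1882

F_att = 1/2·(g−p) = 1/2·(10,12) = (5.0000,6.0000)
o1: d²=13 ≤ ρ²=15; F_rep = 5·(3,-2)/13² = (0.0888,-0.0592)
o2: d²=89 > ρ²=15 → inactive
F = F_att + ΣF_rep = (5.0888,5.9408)
p' = p + 1/5·F = (-0.9822,1.1882)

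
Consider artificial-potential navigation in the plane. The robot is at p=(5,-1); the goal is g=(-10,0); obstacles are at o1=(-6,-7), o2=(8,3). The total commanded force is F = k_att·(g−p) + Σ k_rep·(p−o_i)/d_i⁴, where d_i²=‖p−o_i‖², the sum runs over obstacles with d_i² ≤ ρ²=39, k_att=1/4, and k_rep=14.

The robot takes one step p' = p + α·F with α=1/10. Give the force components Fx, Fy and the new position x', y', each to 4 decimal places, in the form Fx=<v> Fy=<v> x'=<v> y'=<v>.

Fx=-3.8172 Fy=0.1604 x'=4.6183 y'=-0.9840

F_att = 1/4·(g−p) = 1/4·(-15,1) = (-3.7500,0.2500)
o1: d²=157 > ρ²=39 → inactive
o2: d²=25 ≤ ρ²=39; F_rep = 14·(-3,-4)/25² = (-0.0672,-0.0896)
F = F_att + ΣF_rep = (-3.8172,0.1604)
p' = p + 1/10·F = (4.6183,-0.9840)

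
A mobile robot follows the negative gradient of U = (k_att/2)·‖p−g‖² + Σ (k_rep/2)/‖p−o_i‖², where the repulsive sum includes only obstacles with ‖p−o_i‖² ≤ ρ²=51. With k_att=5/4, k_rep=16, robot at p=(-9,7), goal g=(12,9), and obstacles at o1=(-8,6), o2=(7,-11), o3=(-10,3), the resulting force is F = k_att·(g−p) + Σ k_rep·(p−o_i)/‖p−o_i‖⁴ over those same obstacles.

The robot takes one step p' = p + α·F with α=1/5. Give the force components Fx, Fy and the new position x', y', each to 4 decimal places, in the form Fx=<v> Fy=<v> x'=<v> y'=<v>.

F_att = 5/4·(g−p) = 5/4·(21,2) = (26.2500,2.5000)
o1: d²=2 ≤ ρ²=51; F_rep = 16·(-1,1)/2² = (-4.0000,4.0000)
o2: d²=580 > ρ²=51 → inactive
o3: d²=17 ≤ ρ²=51; F_rep = 16·(1,4)/17² = (0.0554,0.2215)
F = F_att + ΣF_rep = (22.3054,6.7215)
p' = p + 1/5·F = (-4.5389,8.3443)

Fx=22.3054 Fy=6.7215 x'=-4.5389 y'=8.3443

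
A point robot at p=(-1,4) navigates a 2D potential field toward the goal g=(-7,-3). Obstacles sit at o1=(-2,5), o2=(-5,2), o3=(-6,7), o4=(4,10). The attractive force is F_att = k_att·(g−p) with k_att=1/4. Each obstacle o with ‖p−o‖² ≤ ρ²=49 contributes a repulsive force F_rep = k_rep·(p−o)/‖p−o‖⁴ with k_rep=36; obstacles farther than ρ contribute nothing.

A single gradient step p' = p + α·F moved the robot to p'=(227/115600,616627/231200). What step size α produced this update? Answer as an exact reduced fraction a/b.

α = 1/8

F_att = 1/4·(g−p) = 1/4·(-6,-7) = (-1.5000,-1.7500)
o1: d²=2 ≤ ρ²=49; F_rep = 36·(1,-1)/2² = (9.0000,-9.0000)
o2: d²=20 ≤ ρ²=49; F_rep = 36·(4,2)/20² = (0.3600,0.1800)
o3: d²=34 ≤ ρ²=49; F_rep = 36·(5,-3)/34² = (0.1557,-0.0934)
o4: d²=61 > ρ²=49 → inactive
F = F_att + ΣF_rep = (8.0157,-10.6634)
Δp = p'−p = (1.0020,-1.3329); α = Δx/Fx = (115827/115600) / (115827/14450) = 1/8
check: Δy/Fy = (-308173/231200) / (-308173/28900) = 1/8 ✓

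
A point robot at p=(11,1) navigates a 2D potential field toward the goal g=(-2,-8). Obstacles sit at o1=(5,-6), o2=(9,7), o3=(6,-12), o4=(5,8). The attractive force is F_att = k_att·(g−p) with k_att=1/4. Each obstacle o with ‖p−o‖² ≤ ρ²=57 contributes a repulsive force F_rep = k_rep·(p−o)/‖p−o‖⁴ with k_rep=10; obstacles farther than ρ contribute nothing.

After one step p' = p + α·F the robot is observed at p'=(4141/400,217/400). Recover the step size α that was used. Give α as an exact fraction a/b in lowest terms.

α = 1/5

F_att = 1/4·(g−p) = 1/4·(-13,-9) = (-3.2500,-2.2500)
o1: d²=85 > ρ²=57 → inactive
o2: d²=40 ≤ ρ²=57; F_rep = 10·(2,-6)/40² = (0.0125,-0.0375)
o3: d²=194 > ρ²=57 → inactive
o4: d²=85 > ρ²=57 → inactive
F = F_att + ΣF_rep = (-3.2375,-2.2875)
Δp = p'−p = (-0.6475,-0.4575); α = Δx/Fx = (-259/400) / (-259/80) = 1/5
check: Δy/Fy = (-183/400) / (-183/80) = 1/5 ✓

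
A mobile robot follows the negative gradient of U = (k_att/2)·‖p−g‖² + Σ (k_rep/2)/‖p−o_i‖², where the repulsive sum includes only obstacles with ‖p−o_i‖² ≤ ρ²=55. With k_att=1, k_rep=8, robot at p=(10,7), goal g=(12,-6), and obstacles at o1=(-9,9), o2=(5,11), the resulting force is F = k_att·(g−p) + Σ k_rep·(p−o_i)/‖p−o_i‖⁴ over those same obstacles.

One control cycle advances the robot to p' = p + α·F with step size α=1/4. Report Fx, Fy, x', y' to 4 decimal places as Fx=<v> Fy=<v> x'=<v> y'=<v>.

F_att = 1·(g−p) = 1·(2,-13) = (2.0000,-13.0000)
o1: d²=365 > ρ²=55 → inactive
o2: d²=41 ≤ ρ²=55; F_rep = 8·(5,-4)/41² = (0.0238,-0.0190)
F = F_att + ΣF_rep = (2.0238,-13.0190)
p' = p + 1/4·F = (10.5059,3.7452)

Fx=2.0238 Fy=-13.0190 x'=10.5059 y'=3.7452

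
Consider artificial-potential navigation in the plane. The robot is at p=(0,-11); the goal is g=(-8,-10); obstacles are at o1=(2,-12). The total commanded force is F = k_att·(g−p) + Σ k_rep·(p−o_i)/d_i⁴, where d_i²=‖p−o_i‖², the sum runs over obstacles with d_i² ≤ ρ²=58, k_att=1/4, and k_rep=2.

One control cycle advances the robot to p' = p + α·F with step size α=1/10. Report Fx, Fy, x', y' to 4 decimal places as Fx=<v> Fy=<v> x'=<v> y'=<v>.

Fx=-2.1600 Fy=0.3300 x'=-0.2160 y'=-10.9670

F_att = 1/4·(g−p) = 1/4·(-8,1) = (-2.0000,0.2500)
o1: d²=5 ≤ ρ²=58; F_rep = 2·(-2,1)/5² = (-0.1600,0.0800)
F = F_att + ΣF_rep = (-2.1600,0.3300)
p' = p + 1/10·F = (-0.2160,-10.9670)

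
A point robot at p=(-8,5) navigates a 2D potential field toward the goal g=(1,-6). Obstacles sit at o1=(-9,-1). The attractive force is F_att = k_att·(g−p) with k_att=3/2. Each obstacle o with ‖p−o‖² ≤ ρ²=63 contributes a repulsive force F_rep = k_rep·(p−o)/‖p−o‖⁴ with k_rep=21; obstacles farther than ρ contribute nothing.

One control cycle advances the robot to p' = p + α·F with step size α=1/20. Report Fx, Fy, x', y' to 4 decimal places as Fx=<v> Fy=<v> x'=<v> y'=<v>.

Fx=13.5153 Fy=-16.4080 x'=-7.3242 y'=4.1796

F_att = 3/2·(g−p) = 3/2·(9,-11) = (13.5000,-16.5000)
o1: d²=37 ≤ ρ²=63; F_rep = 21·(1,6)/37² = (0.0153,0.0920)
F = F_att + ΣF_rep = (13.5153,-16.4080)
p' = p + 1/20·F = (-7.3242,4.1796)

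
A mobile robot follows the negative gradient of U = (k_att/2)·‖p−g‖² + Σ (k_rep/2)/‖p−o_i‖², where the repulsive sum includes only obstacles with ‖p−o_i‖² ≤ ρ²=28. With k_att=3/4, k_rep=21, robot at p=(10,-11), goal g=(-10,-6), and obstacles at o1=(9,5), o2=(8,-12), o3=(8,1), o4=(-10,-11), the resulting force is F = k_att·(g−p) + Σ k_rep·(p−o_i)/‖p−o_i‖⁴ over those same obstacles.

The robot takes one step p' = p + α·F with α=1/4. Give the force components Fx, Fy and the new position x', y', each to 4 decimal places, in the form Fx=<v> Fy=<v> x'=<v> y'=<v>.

Fx=-13.3200 Fy=4.5900 x'=6.6700 y'=-9.8525

F_att = 3/4·(g−p) = 3/4·(-20,5) = (-15.0000,3.7500)
o1: d²=257 > ρ²=28 → inactive
o2: d²=5 ≤ ρ²=28; F_rep = 21·(2,1)/5² = (1.6800,0.8400)
o3: d²=148 > ρ²=28 → inactive
o4: d²=400 > ρ²=28 → inactive
F = F_att + ΣF_rep = (-13.3200,4.5900)
p' = p + 1/4·F = (6.6700,-9.8525)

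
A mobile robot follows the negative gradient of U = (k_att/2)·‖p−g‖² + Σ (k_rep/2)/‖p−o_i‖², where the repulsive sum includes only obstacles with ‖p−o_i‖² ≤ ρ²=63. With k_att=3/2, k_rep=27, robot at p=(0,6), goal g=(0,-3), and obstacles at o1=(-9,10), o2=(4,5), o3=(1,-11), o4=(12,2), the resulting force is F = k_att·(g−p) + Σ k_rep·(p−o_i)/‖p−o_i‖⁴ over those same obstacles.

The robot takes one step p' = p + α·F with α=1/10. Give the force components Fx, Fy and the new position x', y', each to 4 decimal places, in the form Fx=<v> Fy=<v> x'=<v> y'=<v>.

F_att = 3/2·(g−p) = 3/2·(0,-9) = (0.0000,-13.5000)
o1: d²=97 > ρ²=63 → inactive
o2: d²=17 ≤ ρ²=63; F_rep = 27·(-4,1)/17² = (-0.3737,0.0934)
o3: d²=290 > ρ²=63 → inactive
o4: d²=160 > ρ²=63 → inactive
F = F_att + ΣF_rep = (-0.3737,-13.4066)
p' = p + 1/10·F = (-0.0374,4.6593)

Fx=-0.3737 Fy=-13.4066 x'=-0.0374 y'=4.6593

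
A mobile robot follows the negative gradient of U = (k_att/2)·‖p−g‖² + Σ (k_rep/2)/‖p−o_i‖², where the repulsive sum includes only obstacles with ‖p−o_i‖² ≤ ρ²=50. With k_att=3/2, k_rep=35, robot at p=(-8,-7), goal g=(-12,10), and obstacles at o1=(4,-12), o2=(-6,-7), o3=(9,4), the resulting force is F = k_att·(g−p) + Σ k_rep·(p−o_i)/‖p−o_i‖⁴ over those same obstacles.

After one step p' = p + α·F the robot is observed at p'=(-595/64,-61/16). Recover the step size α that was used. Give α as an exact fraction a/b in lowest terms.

α = 1/8

F_att = 3/2·(g−p) = 3/2·(-4,17) = (-6.0000,25.5000)
o1: d²=169 > ρ²=50 → inactive
o2: d²=4 ≤ ρ²=50; F_rep = 35·(-2,0)/4² = (-4.3750,0.0000)
o3: d²=410 > ρ²=50 → inactive
F = F_att + ΣF_rep = (-10.3750,25.5000)
Δp = p'−p = (-1.2969,3.1875); α = Δx/Fx = (-83/64) / (-83/8) = 1/8
check: Δy/Fy = (51/16) / (51/2) = 1/8 ✓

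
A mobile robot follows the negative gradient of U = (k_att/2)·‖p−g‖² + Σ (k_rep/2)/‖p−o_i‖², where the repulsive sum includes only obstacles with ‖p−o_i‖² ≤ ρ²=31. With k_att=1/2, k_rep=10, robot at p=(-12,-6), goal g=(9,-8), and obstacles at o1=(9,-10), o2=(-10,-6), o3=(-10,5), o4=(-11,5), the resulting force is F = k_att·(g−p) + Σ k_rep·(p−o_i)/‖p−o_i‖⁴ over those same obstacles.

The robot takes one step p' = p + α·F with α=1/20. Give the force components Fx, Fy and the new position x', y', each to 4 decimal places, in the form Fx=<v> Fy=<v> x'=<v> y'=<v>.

F_att = 1/2·(g−p) = 1/2·(21,-2) = (10.5000,-1.0000)
o1: d²=457 > ρ²=31 → inactive
o2: d²=4 ≤ ρ²=31; F_rep = 10·(-2,0)/4² = (-1.2500,0.0000)
o3: d²=125 > ρ²=31 → inactive
o4: d²=122 > ρ²=31 → inactive
F = F_att + ΣF_rep = (9.2500,-1.0000)
p' = p + 1/20·F = (-11.5375,-6.0500)

Fx=9.2500 Fy=-1.0000 x'=-11.5375 y'=-6.0500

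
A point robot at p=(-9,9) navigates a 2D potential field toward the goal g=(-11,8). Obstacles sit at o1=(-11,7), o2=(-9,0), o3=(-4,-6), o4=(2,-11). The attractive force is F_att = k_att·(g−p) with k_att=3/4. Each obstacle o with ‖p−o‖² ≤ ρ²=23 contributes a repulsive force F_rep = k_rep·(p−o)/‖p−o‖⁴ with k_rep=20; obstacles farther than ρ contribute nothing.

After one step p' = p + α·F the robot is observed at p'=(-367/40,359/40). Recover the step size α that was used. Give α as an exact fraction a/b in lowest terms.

F_att = 3/4·(g−p) = 3/4·(-2,-1) = (-1.5000,-0.7500)
o1: d²=8 ≤ ρ²=23; F_rep = 20·(2,2)/8² = (0.6250,0.6250)
o2: d²=81 > ρ²=23 → inactive
o3: d²=250 > ρ²=23 → inactive
o4: d²=521 > ρ²=23 → inactive
F = F_att + ΣF_rep = (-0.8750,-0.1250)
Δp = p'−p = (-0.1750,-0.0250); α = Δx/Fx = (-7/40) / (-7/8) = 1/5
check: Δy/Fy = (-1/40) / (-1/8) = 1/5 ✓

α = 1/5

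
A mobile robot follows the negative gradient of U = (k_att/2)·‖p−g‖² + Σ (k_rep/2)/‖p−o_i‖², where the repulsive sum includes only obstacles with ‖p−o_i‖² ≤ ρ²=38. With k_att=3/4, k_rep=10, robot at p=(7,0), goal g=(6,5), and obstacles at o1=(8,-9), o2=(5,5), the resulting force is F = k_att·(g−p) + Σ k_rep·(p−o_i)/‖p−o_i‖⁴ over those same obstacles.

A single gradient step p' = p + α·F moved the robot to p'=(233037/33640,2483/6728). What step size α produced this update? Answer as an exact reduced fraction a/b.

F_att = 3/4·(g−p) = 3/4·(-1,5) = (-0.7500,3.7500)
o1: d²=82 > ρ²=38 → inactive
o2: d²=29 ≤ ρ²=38; F_rep = 10·(2,-5)/29² = (0.0238,-0.0595)
F = F_att + ΣF_rep = (-0.7262,3.6905)
Δp = p'−p = (-0.0726,0.3691); α = Δx/Fx = (-2443/33640) / (-2443/3364) = 1/10
check: Δy/Fy = (2483/6728) / (12415/3364) = 1/10 ✓

α = 1/10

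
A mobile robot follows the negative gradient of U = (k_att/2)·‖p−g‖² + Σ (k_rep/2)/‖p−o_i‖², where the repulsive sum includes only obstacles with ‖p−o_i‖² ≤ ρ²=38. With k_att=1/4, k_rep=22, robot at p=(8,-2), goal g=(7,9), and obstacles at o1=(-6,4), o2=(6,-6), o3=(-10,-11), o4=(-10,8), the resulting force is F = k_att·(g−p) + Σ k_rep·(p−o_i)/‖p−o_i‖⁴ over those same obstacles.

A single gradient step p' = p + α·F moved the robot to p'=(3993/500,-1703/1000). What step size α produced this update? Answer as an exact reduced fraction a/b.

F_att = 1/4·(g−p) = 1/4·(-1,11) = (-0.2500,2.7500)
o1: d²=232 > ρ²=38 → inactive
o2: d²=20 ≤ ρ²=38; F_rep = 22·(2,4)/20² = (0.1100,0.2200)
o3: d²=405 > ρ²=38 → inactive
o4: d²=424 > ρ²=38 → inactive
F = F_att + ΣF_rep = (-0.1400,2.9700)
Δp = p'−p = (-0.0140,0.2970); α = Δx/Fx = (-7/500) / (-7/50) = 1/10
check: Δy/Fy = (297/1000) / (297/100) = 1/10 ✓

α = 1/10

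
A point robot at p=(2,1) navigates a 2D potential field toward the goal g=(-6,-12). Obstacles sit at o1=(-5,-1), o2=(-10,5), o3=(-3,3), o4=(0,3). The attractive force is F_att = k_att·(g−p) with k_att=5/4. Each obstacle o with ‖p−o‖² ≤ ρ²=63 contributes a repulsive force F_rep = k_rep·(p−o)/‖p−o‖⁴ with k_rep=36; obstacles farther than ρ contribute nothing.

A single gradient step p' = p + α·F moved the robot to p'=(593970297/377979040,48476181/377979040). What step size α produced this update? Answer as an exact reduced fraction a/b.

F_att = 5/4·(g−p) = 5/4·(-8,-13) = (-10.0000,-16.2500)
o1: d²=53 ≤ ρ²=63; F_rep = 36·(7,2)/53² = (0.0897,0.0256)
o2: d²=160 > ρ²=63 → inactive
o3: d²=29 ≤ ρ²=63; F_rep = 36·(5,-2)/29² = (0.2140,-0.0856)
o4: d²=8 ≤ ρ²=63; F_rep = 36·(2,-2)/8² = (1.1250,-1.1250)
F = F_att + ΣF_rep = (-8.5713,-17.4350)
Δp = p'−p = (-0.4286,-0.8717); α = Δx/Fx = (-161987783/377979040) / (-161987783/18898952) = 1/20
check: Δy/Fy = (-329502859/377979040) / (-329502859/18898952) = 1/20 ✓

α = 1/20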